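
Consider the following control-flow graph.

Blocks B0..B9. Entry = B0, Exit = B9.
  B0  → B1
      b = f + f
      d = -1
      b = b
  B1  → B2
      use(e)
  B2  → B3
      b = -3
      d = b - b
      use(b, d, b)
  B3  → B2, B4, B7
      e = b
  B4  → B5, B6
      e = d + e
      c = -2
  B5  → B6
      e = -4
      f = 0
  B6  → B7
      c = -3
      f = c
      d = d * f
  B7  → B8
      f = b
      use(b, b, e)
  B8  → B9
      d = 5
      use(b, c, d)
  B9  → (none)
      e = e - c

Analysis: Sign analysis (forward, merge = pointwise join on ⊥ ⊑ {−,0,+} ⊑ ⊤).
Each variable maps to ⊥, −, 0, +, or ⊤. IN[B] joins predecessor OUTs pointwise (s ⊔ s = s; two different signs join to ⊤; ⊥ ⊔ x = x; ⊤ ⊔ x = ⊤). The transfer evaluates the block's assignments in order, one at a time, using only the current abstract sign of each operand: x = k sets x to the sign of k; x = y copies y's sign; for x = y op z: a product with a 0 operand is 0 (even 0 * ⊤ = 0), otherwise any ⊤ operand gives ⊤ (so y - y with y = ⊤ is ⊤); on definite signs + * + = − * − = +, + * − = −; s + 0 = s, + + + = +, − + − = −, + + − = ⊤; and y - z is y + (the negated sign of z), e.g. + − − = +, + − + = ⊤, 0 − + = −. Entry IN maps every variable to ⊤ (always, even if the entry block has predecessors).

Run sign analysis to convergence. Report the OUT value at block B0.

Per-block solution:
  B0:  IN=(all ⊤)  OUT={d:-; rest ⊤}
  B1:  IN={d:-; rest ⊤}  OUT={d:-; rest ⊤}
  B2:  IN=(all ⊤)  OUT={b:-; rest ⊤}
  B3:  IN={b:-; rest ⊤}  OUT={b:-, e:-; rest ⊤}
  B4:  IN={b:-, e:-; rest ⊤}  OUT={b:-, c:-; rest ⊤}
  B5:  IN={b:-, c:-; rest ⊤}  OUT={b:-, c:-, e:-, f:0; rest ⊤}
  B6:  IN={b:-, c:-; rest ⊤}  OUT={b:-, c:-, f:-; rest ⊤}
  B7:  IN={b:-; rest ⊤}  OUT={b:-, f:-; rest ⊤}
  B8:  IN={b:-, f:-; rest ⊤}  OUT={b:-, d:+, f:-; rest ⊤}
  B9:  IN={b:-, d:+, f:-; rest ⊤}  OUT={b:-, d:+, f:-; rest ⊤}

B0 is the boundary node: IN[B0] = {a: ⊤, b: ⊤, c: ⊤, d: ⊤, e: ⊤, f: ⊤}
Applying B0's transfer function to that IN value gives OUT[B0] (row B0 above).

Answer: {a: ⊤, b: ⊤, c: ⊤, d: -, e: ⊤, f: ⊤}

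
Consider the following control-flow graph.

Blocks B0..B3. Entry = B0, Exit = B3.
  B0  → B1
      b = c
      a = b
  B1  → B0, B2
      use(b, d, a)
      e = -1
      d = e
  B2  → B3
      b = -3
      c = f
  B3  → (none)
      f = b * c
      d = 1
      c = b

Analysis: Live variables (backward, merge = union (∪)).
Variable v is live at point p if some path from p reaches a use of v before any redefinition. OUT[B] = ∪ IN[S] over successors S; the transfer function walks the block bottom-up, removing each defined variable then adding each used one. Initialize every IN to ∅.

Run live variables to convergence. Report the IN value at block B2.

Fixpoint table:
  B0:   IN={c, d, f}   OUT={a, b, c, d, f}
  B1:   IN={a, b, c, d, f}   OUT={c, d, f}
  B2:   IN={f}   OUT={b, c}
  B3:   IN={b, c}   OUT={}

Merge at B2: OUT[B2] = IN[B3] = {b, c}
Applying B2's transfer function to that OUT value gives IN[B2] (row B2 above).

Answer: {f}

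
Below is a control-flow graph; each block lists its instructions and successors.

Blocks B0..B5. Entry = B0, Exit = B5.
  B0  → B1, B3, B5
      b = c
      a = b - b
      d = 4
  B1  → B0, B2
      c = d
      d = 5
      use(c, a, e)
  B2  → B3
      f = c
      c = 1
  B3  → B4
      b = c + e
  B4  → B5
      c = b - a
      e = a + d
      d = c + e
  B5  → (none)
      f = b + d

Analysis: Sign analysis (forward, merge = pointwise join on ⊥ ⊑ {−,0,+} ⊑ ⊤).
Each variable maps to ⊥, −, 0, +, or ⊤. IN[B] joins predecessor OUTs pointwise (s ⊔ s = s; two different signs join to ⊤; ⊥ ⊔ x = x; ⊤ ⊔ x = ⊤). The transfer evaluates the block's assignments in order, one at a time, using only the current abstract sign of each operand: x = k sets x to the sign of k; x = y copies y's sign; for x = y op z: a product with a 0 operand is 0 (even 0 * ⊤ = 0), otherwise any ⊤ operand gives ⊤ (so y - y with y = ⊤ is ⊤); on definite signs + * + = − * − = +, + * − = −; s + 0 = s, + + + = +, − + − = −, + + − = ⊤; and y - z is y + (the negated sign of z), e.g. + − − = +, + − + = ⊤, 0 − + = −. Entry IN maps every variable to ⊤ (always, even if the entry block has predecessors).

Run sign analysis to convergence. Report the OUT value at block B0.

Per-block solution:
  B0:   IN=(all ⊤)   OUT={d:+; rest ⊤}
  B1:   IN={d:+; rest ⊤}   OUT={c:+, d:+; rest ⊤}
  B2:   IN={c:+, d:+; rest ⊤}   OUT={c:+, d:+, f:+; rest ⊤}
  B3:   IN={d:+; rest ⊤}   OUT={d:+; rest ⊤}
  B4:   IN={d:+; rest ⊤}   OUT=(all ⊤)
  B5:   IN=(all ⊤)   OUT=(all ⊤)

Merge at B0 (entry node, so the boundary value (all ⊤) is joined with the incoming edge(s)): IN[B0] = (all ⊤) ⊔ OUT[B1] = {a: ⊤, b: ⊤, c: ⊤, d: ⊤, e: ⊤, f: ⊤}
Applying B0's transfer function to that IN value gives OUT[B0] (row B0 above).

Answer: {a: ⊤, b: ⊤, c: ⊤, d: +, e: ⊤, f: ⊤}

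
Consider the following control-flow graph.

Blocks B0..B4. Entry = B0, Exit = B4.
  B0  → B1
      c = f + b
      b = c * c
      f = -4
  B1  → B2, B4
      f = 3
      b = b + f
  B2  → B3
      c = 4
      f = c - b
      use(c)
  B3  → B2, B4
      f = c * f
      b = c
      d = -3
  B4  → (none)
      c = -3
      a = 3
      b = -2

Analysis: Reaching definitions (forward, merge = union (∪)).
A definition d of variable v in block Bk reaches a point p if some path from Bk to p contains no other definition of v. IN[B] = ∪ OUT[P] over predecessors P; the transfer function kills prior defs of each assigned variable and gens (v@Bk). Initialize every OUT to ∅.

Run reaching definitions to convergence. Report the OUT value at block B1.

Answer: {b@B1, c@B0, f@B1}

Derivation:
Per-block solution:
  B0:  IN={}  OUT={b@B0, c@B0, f@B0}
  B1:  IN={b@B0, c@B0, f@B0}  OUT={b@B1, c@B0, f@B1}
  B2:  IN={b@B1, b@B3, c@B0, c@B2, d@B3, f@B1, f@B3}  OUT={b@B1, b@B3, c@B2, d@B3, f@B2}
  B3:  IN={b@B1, b@B3, c@B2, d@B3, f@B2}  OUT={b@B3, c@B2, d@B3, f@B3}
  B4:  IN={b@B1, b@B3, c@B0, c@B2, d@B3, f@B1, f@B3}  OUT={a@B4, b@B4, c@B4, d@B3, f@B1, f@B3}

Merge at B1: IN[B1] = OUT[B0] = {b@B0, c@B0, f@B0}
Applying B1's transfer function to that IN value gives OUT[B1] (row B1 above).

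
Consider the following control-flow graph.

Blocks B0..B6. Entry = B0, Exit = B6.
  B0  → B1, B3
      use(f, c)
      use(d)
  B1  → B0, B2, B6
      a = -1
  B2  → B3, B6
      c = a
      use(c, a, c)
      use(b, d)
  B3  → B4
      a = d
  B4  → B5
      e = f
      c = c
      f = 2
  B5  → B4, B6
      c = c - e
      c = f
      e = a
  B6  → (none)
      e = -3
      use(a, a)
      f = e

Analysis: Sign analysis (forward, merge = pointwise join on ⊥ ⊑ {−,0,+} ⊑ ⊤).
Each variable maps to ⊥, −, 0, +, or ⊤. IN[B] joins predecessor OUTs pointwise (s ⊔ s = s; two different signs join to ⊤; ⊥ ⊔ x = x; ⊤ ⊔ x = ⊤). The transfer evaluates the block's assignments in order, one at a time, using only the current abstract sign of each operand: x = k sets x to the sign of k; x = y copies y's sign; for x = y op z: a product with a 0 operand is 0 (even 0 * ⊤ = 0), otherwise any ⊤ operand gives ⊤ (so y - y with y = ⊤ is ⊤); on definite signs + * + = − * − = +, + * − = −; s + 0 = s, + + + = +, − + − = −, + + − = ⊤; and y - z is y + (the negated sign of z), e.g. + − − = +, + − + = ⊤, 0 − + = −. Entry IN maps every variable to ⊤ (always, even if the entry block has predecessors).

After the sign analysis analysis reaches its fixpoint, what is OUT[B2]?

Answer: {a: -, b: ⊤, c: -, d: ⊤, e: ⊤, f: ⊤}

Working:
Per-block solution:
  B0: | IN=(all ⊤) | OUT=(all ⊤)
  B1: | IN=(all ⊤) | OUT={a:-; rest ⊤}
  B2: | IN={a:-; rest ⊤} | OUT={a:-, c:-; rest ⊤}
  B3: | IN=(all ⊤) | OUT=(all ⊤)
  B4: | IN=(all ⊤) | OUT={f:+; rest ⊤}
  B5: | IN={f:+; rest ⊤} | OUT={c:+, f:+; rest ⊤}
  B6: | IN=(all ⊤) | OUT={e:-, f:-; rest ⊤}

Merge at B2: IN[B2] = OUT[B1] = {a: -, b: ⊤, c: ⊤, d: ⊤, e: ⊤, f: ⊤}
Applying B2's transfer function to that IN value gives OUT[B2] (row B2 above).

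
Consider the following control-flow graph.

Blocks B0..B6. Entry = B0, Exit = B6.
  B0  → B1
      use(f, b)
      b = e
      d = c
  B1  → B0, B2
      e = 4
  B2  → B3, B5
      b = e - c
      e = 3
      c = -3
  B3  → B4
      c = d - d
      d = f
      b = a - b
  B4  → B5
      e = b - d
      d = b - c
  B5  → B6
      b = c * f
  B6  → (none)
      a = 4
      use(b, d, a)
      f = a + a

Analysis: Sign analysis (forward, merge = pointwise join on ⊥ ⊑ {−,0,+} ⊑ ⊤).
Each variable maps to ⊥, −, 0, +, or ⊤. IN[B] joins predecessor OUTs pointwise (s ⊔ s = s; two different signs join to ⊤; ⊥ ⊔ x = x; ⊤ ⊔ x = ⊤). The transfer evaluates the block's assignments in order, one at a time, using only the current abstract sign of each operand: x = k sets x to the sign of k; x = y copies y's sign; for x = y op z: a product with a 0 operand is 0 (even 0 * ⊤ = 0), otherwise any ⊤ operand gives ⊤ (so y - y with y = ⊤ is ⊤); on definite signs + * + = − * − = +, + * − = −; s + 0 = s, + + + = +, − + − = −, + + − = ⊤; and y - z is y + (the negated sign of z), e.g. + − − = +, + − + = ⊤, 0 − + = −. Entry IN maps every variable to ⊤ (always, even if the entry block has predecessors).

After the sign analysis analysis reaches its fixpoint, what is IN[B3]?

Converged values:
  B0:  IN=(all ⊤)  OUT=(all ⊤)
  B1:  IN=(all ⊤)  OUT={e:+; rest ⊤}
  B2:  IN={e:+; rest ⊤}  OUT={c:-, e:+; rest ⊤}
  B3:  IN={c:-, e:+; rest ⊤}  OUT={e:+; rest ⊤}
  B4:  IN={e:+; rest ⊤}  OUT=(all ⊤)
  B5:  IN=(all ⊤)  OUT=(all ⊤)
  B6:  IN=(all ⊤)  OUT={a:+, f:+; rest ⊤}

Merge at B3: IN[B3] = OUT[B2] = {a: ⊤, b: ⊤, c: -, d: ⊤, e: +, f: ⊤}

Answer: {a: ⊤, b: ⊤, c: -, d: ⊤, e: +, f: ⊤}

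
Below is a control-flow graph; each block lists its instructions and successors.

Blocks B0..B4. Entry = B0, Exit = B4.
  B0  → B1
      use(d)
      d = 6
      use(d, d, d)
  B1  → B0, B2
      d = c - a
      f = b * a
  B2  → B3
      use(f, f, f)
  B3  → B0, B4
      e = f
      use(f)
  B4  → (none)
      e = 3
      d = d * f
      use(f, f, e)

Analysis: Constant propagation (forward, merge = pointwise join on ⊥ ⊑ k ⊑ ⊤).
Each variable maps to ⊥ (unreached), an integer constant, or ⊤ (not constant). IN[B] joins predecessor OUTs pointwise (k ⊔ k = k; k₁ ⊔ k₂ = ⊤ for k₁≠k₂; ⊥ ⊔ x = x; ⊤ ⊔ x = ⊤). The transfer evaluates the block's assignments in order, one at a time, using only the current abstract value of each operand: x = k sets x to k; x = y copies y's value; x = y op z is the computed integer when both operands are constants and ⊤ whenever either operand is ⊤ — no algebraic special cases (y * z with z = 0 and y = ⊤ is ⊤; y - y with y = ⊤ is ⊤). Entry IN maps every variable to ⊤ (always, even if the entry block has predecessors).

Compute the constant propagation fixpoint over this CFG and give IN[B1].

Answer: {a: ⊤, b: ⊤, c: ⊤, d: 6, e: ⊤, f: ⊤}

Working:
Fixpoint table:
  B0:   IN=(all ⊤)   OUT={d:6; rest ⊤}
  B1:   IN={d:6; rest ⊤}   OUT=(all ⊤)
  B2:   IN=(all ⊤)   OUT=(all ⊤)
  B3:   IN=(all ⊤)   OUT=(all ⊤)
  B4:   IN=(all ⊤)   OUT={e:3; rest ⊤}

Merge at B1: IN[B1] = OUT[B0] = {a: ⊤, b: ⊤, c: ⊤, d: 6, e: ⊤, f: ⊤}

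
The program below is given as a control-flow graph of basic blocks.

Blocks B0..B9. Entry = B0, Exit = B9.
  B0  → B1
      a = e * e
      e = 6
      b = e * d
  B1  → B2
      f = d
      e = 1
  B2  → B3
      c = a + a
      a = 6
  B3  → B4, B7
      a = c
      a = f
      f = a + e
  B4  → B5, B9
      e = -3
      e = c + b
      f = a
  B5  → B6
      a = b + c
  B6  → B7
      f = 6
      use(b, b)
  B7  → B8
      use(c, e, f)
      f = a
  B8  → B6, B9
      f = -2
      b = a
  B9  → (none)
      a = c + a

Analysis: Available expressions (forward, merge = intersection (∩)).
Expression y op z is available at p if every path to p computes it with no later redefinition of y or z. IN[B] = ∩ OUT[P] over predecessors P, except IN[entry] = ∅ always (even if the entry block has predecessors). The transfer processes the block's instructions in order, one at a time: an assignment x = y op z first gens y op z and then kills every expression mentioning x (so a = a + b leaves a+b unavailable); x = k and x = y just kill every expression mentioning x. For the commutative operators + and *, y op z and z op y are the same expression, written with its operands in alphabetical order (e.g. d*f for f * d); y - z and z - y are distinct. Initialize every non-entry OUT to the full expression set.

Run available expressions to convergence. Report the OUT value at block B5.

Converged values:
  B0:   IN={}   OUT={d*e}
  B1:   IN={d*e}   OUT={}
  B2:   IN={}   OUT={}
  B3:   IN={}   OUT={a+e}
  B4:   IN={a+e}   OUT={b+c}
  B5:   IN={b+c}   OUT={b+c}
  B6:   IN={}   OUT={}
  B7:   IN={}   OUT={}
  B8:   IN={}   OUT={}
  B9:   IN={}   OUT={}

Merge at B5: IN[B5] = OUT[B4] = {b+c}
Applying B5's transfer function to that IN value gives OUT[B5] (row B5 above).

Answer: {b+c}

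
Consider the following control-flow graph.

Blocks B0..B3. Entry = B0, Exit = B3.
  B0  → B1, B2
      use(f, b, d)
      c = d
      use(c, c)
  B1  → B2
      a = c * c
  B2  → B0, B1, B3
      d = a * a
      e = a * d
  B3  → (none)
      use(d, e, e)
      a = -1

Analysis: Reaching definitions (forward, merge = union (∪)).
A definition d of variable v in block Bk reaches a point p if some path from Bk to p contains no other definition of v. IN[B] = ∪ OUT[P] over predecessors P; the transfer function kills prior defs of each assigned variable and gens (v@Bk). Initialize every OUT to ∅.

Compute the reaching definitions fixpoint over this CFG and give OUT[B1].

Converged values:
  B0:   IN={a@B1, c@B0, d@B2, e@B2}   OUT={a@B1, c@B0, d@B2, e@B2}
  B1:   IN={a@B1, c@B0, d@B2, e@B2}   OUT={a@B1, c@B0, d@B2, e@B2}
  B2:   IN={a@B1, c@B0, d@B2, e@B2}   OUT={a@B1, c@B0, d@B2, e@B2}
  B3:   IN={a@B1, c@B0, d@B2, e@B2}   OUT={a@B3, c@B0, d@B2, e@B2}

Merge at B1: IN[B1] = OUT[B0] ⊔ OUT[B2] = {a@B1, c@B0, d@B2, e@B2}
Applying B1's transfer function to that IN value gives OUT[B1] (row B1 above).

Answer: {a@B1, c@B0, d@B2, e@B2}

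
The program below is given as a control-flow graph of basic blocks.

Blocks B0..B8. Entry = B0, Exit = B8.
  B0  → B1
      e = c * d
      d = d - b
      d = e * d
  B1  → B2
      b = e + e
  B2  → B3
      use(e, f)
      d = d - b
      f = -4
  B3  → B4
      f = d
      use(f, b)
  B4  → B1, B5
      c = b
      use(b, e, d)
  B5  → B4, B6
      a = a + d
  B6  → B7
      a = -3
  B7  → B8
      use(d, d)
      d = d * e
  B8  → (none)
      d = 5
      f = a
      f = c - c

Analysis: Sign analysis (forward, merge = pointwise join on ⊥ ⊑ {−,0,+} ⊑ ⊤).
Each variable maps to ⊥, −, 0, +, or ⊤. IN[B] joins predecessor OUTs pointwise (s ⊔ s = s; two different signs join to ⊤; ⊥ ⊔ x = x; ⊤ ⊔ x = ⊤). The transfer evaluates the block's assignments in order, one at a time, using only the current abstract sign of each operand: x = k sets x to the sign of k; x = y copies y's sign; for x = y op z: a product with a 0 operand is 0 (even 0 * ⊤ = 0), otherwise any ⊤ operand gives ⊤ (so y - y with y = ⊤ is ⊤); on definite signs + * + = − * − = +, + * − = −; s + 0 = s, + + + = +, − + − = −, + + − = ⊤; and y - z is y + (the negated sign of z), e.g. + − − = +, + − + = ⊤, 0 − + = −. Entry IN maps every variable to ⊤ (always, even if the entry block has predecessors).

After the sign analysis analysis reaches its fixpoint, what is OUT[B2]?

Per-block solution:
  B0:  IN=(all ⊤)  OUT=(all ⊤)
  B1:  IN=(all ⊤)  OUT=(all ⊤)
  B2:  IN=(all ⊤)  OUT={f:-; rest ⊤}
  B3:  IN={f:-; rest ⊤}  OUT=(all ⊤)
  B4:  IN=(all ⊤)  OUT=(all ⊤)
  B5:  IN=(all ⊤)  OUT=(all ⊤)
  B6:  IN=(all ⊤)  OUT={a:-; rest ⊤}
  B7:  IN={a:-; rest ⊤}  OUT={a:-; rest ⊤}
  B8:  IN={a:-; rest ⊤}  OUT={a:-, d:+; rest ⊤}

Merge at B2: IN[B2] = OUT[B1] = {a: ⊤, b: ⊤, c: ⊤, d: ⊤, e: ⊤, f: ⊤}
Applying B2's transfer function to that IN value gives OUT[B2] (row B2 above).

Answer: {a: ⊤, b: ⊤, c: ⊤, d: ⊤, e: ⊤, f: -}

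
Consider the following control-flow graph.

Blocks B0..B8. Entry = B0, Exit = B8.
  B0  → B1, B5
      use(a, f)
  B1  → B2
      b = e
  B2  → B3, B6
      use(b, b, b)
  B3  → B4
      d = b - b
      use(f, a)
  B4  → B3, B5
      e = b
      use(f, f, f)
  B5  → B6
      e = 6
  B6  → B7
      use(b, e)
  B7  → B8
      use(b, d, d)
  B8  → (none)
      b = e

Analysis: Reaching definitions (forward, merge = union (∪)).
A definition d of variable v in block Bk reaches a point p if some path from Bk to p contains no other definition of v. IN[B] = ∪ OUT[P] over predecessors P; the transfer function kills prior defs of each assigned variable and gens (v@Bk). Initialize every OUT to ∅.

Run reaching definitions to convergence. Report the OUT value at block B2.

Answer: {b@B1}

Working:
Fixpoint table:
  B0: | IN={} | OUT={}
  B1: | IN={} | OUT={b@B1}
  B2: | IN={b@B1} | OUT={b@B1}
  B3: | IN={b@B1, d@B3, e@B4} | OUT={b@B1, d@B3, e@B4}
  B4: | IN={b@B1, d@B3, e@B4} | OUT={b@B1, d@B3, e@B4}
  B5: | IN={b@B1, d@B3, e@B4} | OUT={b@B1, d@B3, e@B5}
  B6: | IN={b@B1, d@B3, e@B5} | OUT={b@B1, d@B3, e@B5}
  B7: | IN={b@B1, d@B3, e@B5} | OUT={b@B1, d@B3, e@B5}
  B8: | IN={b@B1, d@B3, e@B5} | OUT={b@B8, d@B3, e@B5}

Merge at B2: IN[B2] = OUT[B1] = {b@B1}
Applying B2's transfer function to that IN value gives OUT[B2] (row B2 above).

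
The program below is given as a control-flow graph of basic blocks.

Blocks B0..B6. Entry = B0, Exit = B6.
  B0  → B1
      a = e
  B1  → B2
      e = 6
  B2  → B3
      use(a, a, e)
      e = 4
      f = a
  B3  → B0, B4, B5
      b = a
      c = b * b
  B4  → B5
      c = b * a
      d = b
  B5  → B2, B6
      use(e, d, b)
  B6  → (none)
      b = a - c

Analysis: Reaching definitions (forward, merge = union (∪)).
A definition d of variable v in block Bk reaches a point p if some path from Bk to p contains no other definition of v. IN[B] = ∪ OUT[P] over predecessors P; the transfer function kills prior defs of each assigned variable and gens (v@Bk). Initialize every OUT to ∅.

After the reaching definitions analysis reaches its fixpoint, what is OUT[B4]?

Answer: {a@B0, b@B3, c@B4, d@B4, e@B2, f@B2}

Working:
Converged values:
  B0:   IN={a@B0, b@B3, c@B3, d@B4, e@B2, f@B2}   OUT={a@B0, b@B3, c@B3, d@B4, e@B2, f@B2}
  B1:   IN={a@B0, b@B3, c@B3, d@B4, e@B2, f@B2}   OUT={a@B0, b@B3, c@B3, d@B4, e@B1, f@B2}
  B2:   IN={a@B0, b@B3, c@B3, c@B4, d@B4, e@B1, e@B2, f@B2}   OUT={a@B0, b@B3, c@B3, c@B4, d@B4, e@B2, f@B2}
  B3:   IN={a@B0, b@B3, c@B3, c@B4, d@B4, e@B2, f@B2}   OUT={a@B0, b@B3, c@B3, d@B4, e@B2, f@B2}
  B4:   IN={a@B0, b@B3, c@B3, d@B4, e@B2, f@B2}   OUT={a@B0, b@B3, c@B4, d@B4, e@B2, f@B2}
  B5:   IN={a@B0, b@B3, c@B3, c@B4, d@B4, e@B2, f@B2}   OUT={a@B0, b@B3, c@B3, c@B4, d@B4, e@B2, f@B2}
  B6:   IN={a@B0, b@B3, c@B3, c@B4, d@B4, e@B2, f@B2}   OUT={a@B0, b@B6, c@B3, c@B4, d@B4, e@B2, f@B2}

Merge at B4: IN[B4] = OUT[B3] = {a@B0, b@B3, c@B3, d@B4, e@B2, f@B2}
Applying B4's transfer function to that IN value gives OUT[B4] (row B4 above).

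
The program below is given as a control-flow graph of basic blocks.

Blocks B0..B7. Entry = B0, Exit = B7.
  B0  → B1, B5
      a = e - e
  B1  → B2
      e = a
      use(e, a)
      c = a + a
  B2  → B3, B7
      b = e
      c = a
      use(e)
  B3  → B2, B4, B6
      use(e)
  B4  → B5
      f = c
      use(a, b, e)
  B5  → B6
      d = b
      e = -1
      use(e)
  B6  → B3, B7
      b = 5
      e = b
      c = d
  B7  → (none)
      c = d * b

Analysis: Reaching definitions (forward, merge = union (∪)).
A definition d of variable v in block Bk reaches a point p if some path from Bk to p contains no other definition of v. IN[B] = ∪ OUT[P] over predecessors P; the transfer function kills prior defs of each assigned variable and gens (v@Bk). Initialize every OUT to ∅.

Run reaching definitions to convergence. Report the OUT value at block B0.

Per-block solution:
  B0: | IN={} | OUT={a@B0}
  B1: | IN={a@B0} | OUT={a@B0, c@B1, e@B1}
  B2: | IN={a@B0, b@B2, b@B6, c@B1, c@B2, c@B6, d@B5, e@B1, e@B6, f@B4} | OUT={a@B0, b@B2, c@B2, d@B5, e@B1, e@B6, f@B4}
  B3: | IN={a@B0, b@B2, b@B6, c@B2, c@B6, d@B5, e@B1, e@B6, f@B4} | OUT={a@B0, b@B2, b@B6, c@B2, c@B6, d@B5, e@B1, e@B6, f@B4}
  B4: | IN={a@B0, b@B2, b@B6, c@B2, c@B6, d@B5, e@B1, e@B6, f@B4} | OUT={a@B0, b@B2, b@B6, c@B2, c@B6, d@B5, e@B1, e@B6, f@B4}
  B5: | IN={a@B0, b@B2, b@B6, c@B2, c@B6, d@B5, e@B1, e@B6, f@B4} | OUT={a@B0, b@B2, b@B6, c@B2, c@B6, d@B5, e@B5, f@B4}
  B6: | IN={a@B0, b@B2, b@B6, c@B2, c@B6, d@B5, e@B1, e@B5, e@B6, f@B4} | OUT={a@B0, b@B6, c@B6, d@B5, e@B6, f@B4}
  B7: | IN={a@B0, b@B2, b@B6, c@B2, c@B6, d@B5, e@B1, e@B6, f@B4} | OUT={a@B0, b@B2, b@B6, c@B7, d@B5, e@B1, e@B6, f@B4}

B0 is the boundary node: IN[B0] = {}
Applying B0's transfer function to that IN value gives OUT[B0] (row B0 above).

Answer: {a@B0}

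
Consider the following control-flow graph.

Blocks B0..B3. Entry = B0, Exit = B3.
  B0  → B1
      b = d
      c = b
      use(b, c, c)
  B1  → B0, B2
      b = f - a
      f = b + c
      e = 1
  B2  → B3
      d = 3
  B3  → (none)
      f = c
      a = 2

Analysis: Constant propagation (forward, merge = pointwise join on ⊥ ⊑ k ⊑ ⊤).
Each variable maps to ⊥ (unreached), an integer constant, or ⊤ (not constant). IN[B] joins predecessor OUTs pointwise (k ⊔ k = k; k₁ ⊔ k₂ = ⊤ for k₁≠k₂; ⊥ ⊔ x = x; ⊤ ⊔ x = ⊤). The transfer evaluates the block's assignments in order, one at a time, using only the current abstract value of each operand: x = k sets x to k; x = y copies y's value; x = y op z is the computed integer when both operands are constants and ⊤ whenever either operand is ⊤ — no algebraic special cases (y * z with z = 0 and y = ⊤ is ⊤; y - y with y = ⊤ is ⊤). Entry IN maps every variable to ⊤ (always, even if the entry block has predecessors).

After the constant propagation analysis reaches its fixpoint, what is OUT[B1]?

Converged values:
  B0:  IN=(all ⊤)  OUT=(all ⊤)
  B1:  IN=(all ⊤)  OUT={e:1; rest ⊤}
  B2:  IN={e:1; rest ⊤}  OUT={d:3, e:1; rest ⊤}
  B3:  IN={d:3, e:1; rest ⊤}  OUT={a:2, d:3, e:1; rest ⊤}

Merge at B1: IN[B1] = OUT[B0] = {a: ⊤, b: ⊤, c: ⊤, d: ⊤, e: ⊤, f: ⊤}
Applying B1's transfer function to that IN value gives OUT[B1] (row B1 above).

Answer: {a: ⊤, b: ⊤, c: ⊤, d: ⊤, e: 1, f: ⊤}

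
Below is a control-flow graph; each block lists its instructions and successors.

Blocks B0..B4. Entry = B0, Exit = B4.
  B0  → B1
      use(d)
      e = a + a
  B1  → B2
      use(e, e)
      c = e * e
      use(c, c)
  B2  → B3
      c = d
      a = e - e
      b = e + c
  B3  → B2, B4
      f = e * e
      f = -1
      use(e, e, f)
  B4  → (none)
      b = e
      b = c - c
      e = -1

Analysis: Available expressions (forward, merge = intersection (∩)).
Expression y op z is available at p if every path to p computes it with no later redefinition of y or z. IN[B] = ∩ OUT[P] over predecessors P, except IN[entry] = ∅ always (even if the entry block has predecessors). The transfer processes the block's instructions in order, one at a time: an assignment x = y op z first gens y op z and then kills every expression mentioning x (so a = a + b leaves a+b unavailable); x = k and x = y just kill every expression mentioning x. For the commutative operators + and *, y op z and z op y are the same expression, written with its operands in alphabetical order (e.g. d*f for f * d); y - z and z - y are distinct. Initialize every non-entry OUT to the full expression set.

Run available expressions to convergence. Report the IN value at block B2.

Per-block solution:
  B0:  IN={}  OUT={a+a}
  B1:  IN={a+a}  OUT={a+a, e*e}
  B2:  IN={e*e}  OUT={c+e, e*e, e-e}
  B3:  IN={c+e, e*e, e-e}  OUT={c+e, e*e, e-e}
  B4:  IN={c+e, e*e, e-e}  OUT={c-c}

Merge at B2: IN[B2] = OUT[B1] ∩ OUT[B3] = {e*e}

Answer: {e*e}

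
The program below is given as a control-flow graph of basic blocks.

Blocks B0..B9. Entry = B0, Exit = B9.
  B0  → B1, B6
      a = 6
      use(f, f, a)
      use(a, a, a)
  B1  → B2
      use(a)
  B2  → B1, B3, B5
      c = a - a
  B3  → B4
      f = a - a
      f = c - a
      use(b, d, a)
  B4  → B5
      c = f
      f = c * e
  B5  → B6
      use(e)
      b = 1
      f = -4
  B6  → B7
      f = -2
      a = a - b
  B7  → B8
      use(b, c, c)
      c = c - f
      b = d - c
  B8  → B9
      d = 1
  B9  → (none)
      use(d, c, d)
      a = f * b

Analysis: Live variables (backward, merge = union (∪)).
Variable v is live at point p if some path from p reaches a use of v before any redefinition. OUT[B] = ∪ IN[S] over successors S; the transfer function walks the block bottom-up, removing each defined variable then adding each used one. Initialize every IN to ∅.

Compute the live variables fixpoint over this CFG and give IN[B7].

Answer: {b, c, d, f}

Derivation:
Per-block solution:
  B0: | IN={b, c, d, e, f} | OUT={a, b, c, d, e}
  B1: | IN={a, b, d, e} | OUT={a, b, d, e}
  B2: | IN={a, b, d, e} | OUT={a, b, c, d, e}
  B3: | IN={a, b, c, d, e} | OUT={a, d, e, f}
  B4: | IN={a, d, e, f} | OUT={a, c, d, e}
  B5: | IN={a, c, d, e} | OUT={a, b, c, d}
  B6: | IN={a, b, c, d} | OUT={b, c, d, f}
  B7: | IN={b, c, d, f} | OUT={b, c, f}
  B8: | IN={b, c, f} | OUT={b, c, d, f}
  B9: | IN={b, c, d, f} | OUT={}

Merge at B7: OUT[B7] = IN[B8] = {b, c, f}
Applying B7's transfer function to that OUT value gives IN[B7] (row B7 above).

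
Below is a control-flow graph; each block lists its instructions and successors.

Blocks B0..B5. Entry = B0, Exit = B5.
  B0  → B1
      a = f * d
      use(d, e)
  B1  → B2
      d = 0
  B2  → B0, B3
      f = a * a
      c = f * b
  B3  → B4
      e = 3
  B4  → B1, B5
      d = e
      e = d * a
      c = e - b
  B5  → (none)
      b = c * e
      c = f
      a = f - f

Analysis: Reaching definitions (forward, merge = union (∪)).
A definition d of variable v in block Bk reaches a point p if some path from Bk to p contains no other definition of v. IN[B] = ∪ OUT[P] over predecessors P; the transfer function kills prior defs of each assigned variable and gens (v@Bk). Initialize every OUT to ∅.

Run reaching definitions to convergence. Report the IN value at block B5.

Fixpoint table:
  B0: | IN={a@B0, c@B2, d@B1, e@B4, f@B2} | OUT={a@B0, c@B2, d@B1, e@B4, f@B2}
  B1: | IN={a@B0, c@B2, c@B4, d@B1, d@B4, e@B4, f@B2} | OUT={a@B0, c@B2, c@B4, d@B1, e@B4, f@B2}
  B2: | IN={a@B0, c@B2, c@B4, d@B1, e@B4, f@B2} | OUT={a@B0, c@B2, d@B1, e@B4, f@B2}
  B3: | IN={a@B0, c@B2, d@B1, e@B4, f@B2} | OUT={a@B0, c@B2, d@B1, e@B3, f@B2}
  B4: | IN={a@B0, c@B2, d@B1, e@B3, f@B2} | OUT={a@B0, c@B4, d@B4, e@B4, f@B2}
  B5: | IN={a@B0, c@B4, d@B4, e@B4, f@B2} | OUT={a@B5, b@B5, c@B5, d@B4, e@B4, f@B2}

Merge at B5: IN[B5] = OUT[B4] = {a@B0, c@B4, d@B4, e@B4, f@B2}

Answer: {a@B0, c@B4, d@B4, e@B4, f@B2}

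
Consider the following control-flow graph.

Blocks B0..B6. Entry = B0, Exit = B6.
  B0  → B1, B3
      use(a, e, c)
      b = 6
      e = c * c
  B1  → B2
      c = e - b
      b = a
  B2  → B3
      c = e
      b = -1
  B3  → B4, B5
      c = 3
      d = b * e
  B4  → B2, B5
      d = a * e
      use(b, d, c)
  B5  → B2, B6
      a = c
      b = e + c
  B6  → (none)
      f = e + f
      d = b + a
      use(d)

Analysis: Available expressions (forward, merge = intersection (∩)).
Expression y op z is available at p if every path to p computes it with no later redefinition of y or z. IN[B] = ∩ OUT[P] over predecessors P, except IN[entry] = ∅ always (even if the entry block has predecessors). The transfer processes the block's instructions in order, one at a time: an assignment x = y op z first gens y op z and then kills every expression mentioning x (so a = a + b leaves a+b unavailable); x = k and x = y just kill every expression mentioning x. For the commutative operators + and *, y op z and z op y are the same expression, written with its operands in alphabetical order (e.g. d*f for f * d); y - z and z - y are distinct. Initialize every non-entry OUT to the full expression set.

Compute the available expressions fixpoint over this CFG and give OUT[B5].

Answer: {c+e}

Trace:
Converged values:
  B0:  IN={}  OUT={c*c}
  B1:  IN={c*c}  OUT={}
  B2:  IN={}  OUT={}
  B3:  IN={}  OUT={b*e}
  B4:  IN={b*e}  OUT={a*e, b*e}
  B5:  IN={b*e}  OUT={c+e}
  B6:  IN={c+e}  OUT={a+b, c+e}

Merge at B5: IN[B5] = OUT[B3] ∩ OUT[B4] = {b*e}
Applying B5's transfer function to that IN value gives OUT[B5] (row B5 above).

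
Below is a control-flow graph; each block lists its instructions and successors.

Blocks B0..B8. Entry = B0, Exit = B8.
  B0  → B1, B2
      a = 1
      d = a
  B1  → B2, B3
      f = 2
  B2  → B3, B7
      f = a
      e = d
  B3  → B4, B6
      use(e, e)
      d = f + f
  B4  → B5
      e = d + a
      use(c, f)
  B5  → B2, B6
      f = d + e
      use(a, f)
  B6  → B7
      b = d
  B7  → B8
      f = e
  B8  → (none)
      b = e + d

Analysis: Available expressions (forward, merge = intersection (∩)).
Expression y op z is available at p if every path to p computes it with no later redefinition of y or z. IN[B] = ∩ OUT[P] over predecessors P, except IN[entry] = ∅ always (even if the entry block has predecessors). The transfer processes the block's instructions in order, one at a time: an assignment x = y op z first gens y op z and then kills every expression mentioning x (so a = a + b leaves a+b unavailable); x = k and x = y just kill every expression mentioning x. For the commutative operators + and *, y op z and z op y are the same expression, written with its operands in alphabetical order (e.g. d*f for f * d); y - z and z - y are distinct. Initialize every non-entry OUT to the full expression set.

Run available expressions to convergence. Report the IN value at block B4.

Converged values:
  B0:  IN={}  OUT={}
  B1:  IN={}  OUT={}
  B2:  IN={}  OUT={}
  B3:  IN={}  OUT={f+f}
  B4:  IN={f+f}  OUT={a+d, f+f}
  B5:  IN={a+d, f+f}  OUT={a+d, d+e}
  B6:  IN={}  OUT={}
  B7:  IN={}  OUT={}
  B8:  IN={}  OUT={d+e}

Merge at B4: IN[B4] = OUT[B3] = {f+f}

Answer: {f+f}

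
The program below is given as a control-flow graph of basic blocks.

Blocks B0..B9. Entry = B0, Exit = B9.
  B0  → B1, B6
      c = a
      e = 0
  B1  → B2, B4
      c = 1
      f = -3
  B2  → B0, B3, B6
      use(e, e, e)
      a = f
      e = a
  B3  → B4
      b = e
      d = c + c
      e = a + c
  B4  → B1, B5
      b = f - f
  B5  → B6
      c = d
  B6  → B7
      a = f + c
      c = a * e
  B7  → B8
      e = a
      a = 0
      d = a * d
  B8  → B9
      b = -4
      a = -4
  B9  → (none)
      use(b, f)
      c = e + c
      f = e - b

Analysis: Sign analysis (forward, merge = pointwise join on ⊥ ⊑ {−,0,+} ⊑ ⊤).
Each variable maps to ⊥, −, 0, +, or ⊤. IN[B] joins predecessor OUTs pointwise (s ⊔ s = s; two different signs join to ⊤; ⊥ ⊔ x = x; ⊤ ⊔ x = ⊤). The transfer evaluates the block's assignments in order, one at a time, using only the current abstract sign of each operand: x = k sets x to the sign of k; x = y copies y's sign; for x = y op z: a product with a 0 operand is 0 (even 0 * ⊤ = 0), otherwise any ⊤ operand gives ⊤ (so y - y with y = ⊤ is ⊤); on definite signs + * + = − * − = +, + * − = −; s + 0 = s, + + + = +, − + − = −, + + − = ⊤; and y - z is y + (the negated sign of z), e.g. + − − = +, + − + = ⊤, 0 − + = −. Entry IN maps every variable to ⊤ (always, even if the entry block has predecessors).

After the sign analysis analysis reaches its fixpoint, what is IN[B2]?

Converged values:
  B0:   IN=(all ⊤)   OUT={e:0; rest ⊤}
  B1:   IN=(all ⊤)   OUT={c:+, f:-; rest ⊤}
  B2:   IN={c:+, f:-; rest ⊤}   OUT={a:-, c:+, e:-, f:-; rest ⊤}
  B3:   IN={a:-, c:+, e:-, f:-; rest ⊤}   OUT={a:-, b:-, c:+, d:+, f:-; rest ⊤}
  B4:   IN={c:+, f:-; rest ⊤}   OUT={c:+, f:-; rest ⊤}
  B5:   IN={c:+, f:-; rest ⊤}   OUT={f:-; rest ⊤}
  B6:   IN=(all ⊤)   OUT=(all ⊤)
  B7:   IN=(all ⊤)   OUT={a:0, d:0; rest ⊤}
  B8:   IN={a:0, d:0; rest ⊤}   OUT={a:-, b:-, d:0; rest ⊤}
  B9:   IN={a:-, b:-, d:0; rest ⊤}   OUT={a:-, b:-, d:0; rest ⊤}

Merge at B2: IN[B2] = OUT[B1] = {a: ⊤, b: ⊤, c: +, d: ⊤, e: ⊤, f: -}

Answer: {a: ⊤, b: ⊤, c: +, d: ⊤, e: ⊤, f: -}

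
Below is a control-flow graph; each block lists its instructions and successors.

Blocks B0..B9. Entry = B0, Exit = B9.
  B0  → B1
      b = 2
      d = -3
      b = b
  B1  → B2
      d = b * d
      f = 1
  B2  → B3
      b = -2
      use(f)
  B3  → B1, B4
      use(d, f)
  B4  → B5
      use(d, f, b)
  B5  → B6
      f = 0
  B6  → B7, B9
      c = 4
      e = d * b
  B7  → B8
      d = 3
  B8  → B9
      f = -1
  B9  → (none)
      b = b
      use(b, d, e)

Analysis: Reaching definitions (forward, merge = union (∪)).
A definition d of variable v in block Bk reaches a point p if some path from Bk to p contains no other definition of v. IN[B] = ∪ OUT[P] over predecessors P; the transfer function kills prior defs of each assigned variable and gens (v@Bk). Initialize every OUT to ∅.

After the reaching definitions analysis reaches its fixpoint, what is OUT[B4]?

Fixpoint table:
  B0: | IN={} | OUT={b@B0, d@B0}
  B1: | IN={b@B0, b@B2, d@B0, d@B1, f@B1} | OUT={b@B0, b@B2, d@B1, f@B1}
  B2: | IN={b@B0, b@B2, d@B1, f@B1} | OUT={b@B2, d@B1, f@B1}
  B3: | IN={b@B2, d@B1, f@B1} | OUT={b@B2, d@B1, f@B1}
  B4: | IN={b@B2, d@B1, f@B1} | OUT={b@B2, d@B1, f@B1}
  B5: | IN={b@B2, d@B1, f@B1} | OUT={b@B2, d@B1, f@B5}
  B6: | IN={b@B2, d@B1, f@B5} | OUT={b@B2, c@B6, d@B1, e@B6, f@B5}
  B7: | IN={b@B2, c@B6, d@B1, e@B6, f@B5} | OUT={b@B2, c@B6, d@B7, e@B6, f@B5}
  B8: | IN={b@B2, c@B6, d@B7, e@B6, f@B5} | OUT={b@B2, c@B6, d@B7, e@B6, f@B8}
  B9: | IN={b@B2, c@B6, d@B1, d@B7, e@B6, f@B5, f@B8} | OUT={b@B9, c@B6, d@B1, d@B7, e@B6, f@B5, f@B8}

Merge at B4: IN[B4] = OUT[B3] = {b@B2, d@B1, f@B1}
Applying B4's transfer function to that IN value gives OUT[B4] (row B4 above).

Answer: {b@B2, d@B1, f@B1}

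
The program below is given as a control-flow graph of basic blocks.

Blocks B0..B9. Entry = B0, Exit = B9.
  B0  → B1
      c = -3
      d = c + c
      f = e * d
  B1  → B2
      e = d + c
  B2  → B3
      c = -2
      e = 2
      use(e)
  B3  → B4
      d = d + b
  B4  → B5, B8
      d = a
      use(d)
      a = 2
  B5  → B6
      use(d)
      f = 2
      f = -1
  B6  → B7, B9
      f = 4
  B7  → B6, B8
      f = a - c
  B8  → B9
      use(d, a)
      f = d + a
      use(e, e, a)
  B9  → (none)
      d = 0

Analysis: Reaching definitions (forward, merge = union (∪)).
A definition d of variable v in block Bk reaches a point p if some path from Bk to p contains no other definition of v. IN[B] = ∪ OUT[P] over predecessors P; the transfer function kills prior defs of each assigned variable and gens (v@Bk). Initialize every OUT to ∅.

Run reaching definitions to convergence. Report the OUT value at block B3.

Answer: {c@B2, d@B3, e@B2, f@B0}

Derivation:
Per-block solution:
  B0:  IN={}  OUT={c@B0, d@B0, f@B0}
  B1:  IN={c@B0, d@B0, f@B0}  OUT={c@B0, d@B0, e@B1, f@B0}
  B2:  IN={c@B0, d@B0, e@B1, f@B0}  OUT={c@B2, d@B0, e@B2, f@B0}
  B3:  IN={c@B2, d@B0, e@B2, f@B0}  OUT={c@B2, d@B3, e@B2, f@B0}
  B4:  IN={c@B2, d@B3, e@B2, f@B0}  OUT={a@B4, c@B2, d@B4, e@B2, f@B0}
  B5:  IN={a@B4, c@B2, d@B4, e@B2, f@B0}  OUT={a@B4, c@B2, d@B4, e@B2, f@B5}
  B6:  IN={a@B4, c@B2, d@B4, e@B2, f@B5, f@B7}  OUT={a@B4, c@B2, d@B4, e@B2, f@B6}
  B7:  IN={a@B4, c@B2, d@B4, e@B2, f@B6}  OUT={a@B4, c@B2, d@B4, e@B2, f@B7}
  B8:  IN={a@B4, c@B2, d@B4, e@B2, f@B0, f@B7}  OUT={a@B4, c@B2, d@B4, e@B2, f@B8}
  B9:  IN={a@B4, c@B2, d@B4, e@B2, f@B6, f@B8}  OUT={a@B4, c@B2, d@B9, e@B2, f@B6, f@B8}

Merge at B3: IN[B3] = OUT[B2] = {c@B2, d@B0, e@B2, f@B0}
Applying B3's transfer function to that IN value gives OUT[B3] (row B3 above).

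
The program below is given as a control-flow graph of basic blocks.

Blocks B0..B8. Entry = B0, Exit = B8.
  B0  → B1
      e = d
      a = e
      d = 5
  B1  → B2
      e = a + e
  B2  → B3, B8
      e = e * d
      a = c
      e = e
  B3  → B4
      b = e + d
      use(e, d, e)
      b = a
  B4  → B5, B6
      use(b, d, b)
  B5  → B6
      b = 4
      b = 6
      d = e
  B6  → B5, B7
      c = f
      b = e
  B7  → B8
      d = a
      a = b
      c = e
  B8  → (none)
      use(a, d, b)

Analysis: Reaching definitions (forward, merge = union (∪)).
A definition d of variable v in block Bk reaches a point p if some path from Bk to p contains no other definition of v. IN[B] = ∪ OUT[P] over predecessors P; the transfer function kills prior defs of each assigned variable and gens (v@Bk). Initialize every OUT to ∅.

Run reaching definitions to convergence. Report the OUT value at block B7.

Answer: {a@B7, b@B6, c@B7, d@B7, e@B2}

Working:
Fixpoint table:
  B0: | IN={} | OUT={a@B0, d@B0, e@B0}
  B1: | IN={a@B0, d@B0, e@B0} | OUT={a@B0, d@B0, e@B1}
  B2: | IN={a@B0, d@B0, e@B1} | OUT={a@B2, d@B0, e@B2}
  B3: | IN={a@B2, d@B0, e@B2} | OUT={a@B2, b@B3, d@B0, e@B2}
  B4: | IN={a@B2, b@B3, d@B0, e@B2} | OUT={a@B2, b@B3, d@B0, e@B2}
  B5: | IN={a@B2, b@B3, b@B6, c@B6, d@B0, d@B5, e@B2} | OUT={a@B2, b@B5, c@B6, d@B5, e@B2}
  B6: | IN={a@B2, b@B3, b@B5, c@B6, d@B0, d@B5, e@B2} | OUT={a@B2, b@B6, c@B6, d@B0, d@B5, e@B2}
  B7: | IN={a@B2, b@B6, c@B6, d@B0, d@B5, e@B2} | OUT={a@B7, b@B6, c@B7, d@B7, e@B2}
  B8: | IN={a@B2, a@B7, b@B6, c@B7, d@B0, d@B7, e@B2} | OUT={a@B2, a@B7, b@B6, c@B7, d@B0, d@B7, e@B2}

Merge at B7: IN[B7] = OUT[B6] = {a@B2, b@B6, c@B6, d@B0, d@B5, e@B2}
Applying B7's transfer function to that IN value gives OUT[B7] (row B7 above).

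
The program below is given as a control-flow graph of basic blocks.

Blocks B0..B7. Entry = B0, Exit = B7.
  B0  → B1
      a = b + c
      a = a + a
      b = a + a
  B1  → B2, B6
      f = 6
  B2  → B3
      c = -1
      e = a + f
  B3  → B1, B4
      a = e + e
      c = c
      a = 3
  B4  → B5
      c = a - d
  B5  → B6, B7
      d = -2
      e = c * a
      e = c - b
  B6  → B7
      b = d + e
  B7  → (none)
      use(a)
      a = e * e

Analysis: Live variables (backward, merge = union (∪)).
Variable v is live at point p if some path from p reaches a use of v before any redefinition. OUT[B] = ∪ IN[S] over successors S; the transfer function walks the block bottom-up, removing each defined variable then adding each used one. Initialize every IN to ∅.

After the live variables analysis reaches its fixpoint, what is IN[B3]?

Answer: {b, c, d, e}

Derivation:
Fixpoint table:
  B0:  IN={b, c, d, e}  OUT={a, b, d, e}
  B1:  IN={a, b, d, e}  OUT={a, b, d, e, f}
  B2:  IN={a, b, d, f}  OUT={b, c, d, e}
  B3:  IN={b, c, d, e}  OUT={a, b, d, e}
  B4:  IN={a, b, d}  OUT={a, b, c}
  B5:  IN={a, b, c}  OUT={a, d, e}
  B6:  IN={a, d, e}  OUT={a, e}
  B7:  IN={a, e}  OUT={}

Merge at B3: OUT[B3] = IN[B1] ⊔ IN[B4] = {a, b, d, e}
Applying B3's transfer function to that OUT value gives IN[B3] (row B3 above).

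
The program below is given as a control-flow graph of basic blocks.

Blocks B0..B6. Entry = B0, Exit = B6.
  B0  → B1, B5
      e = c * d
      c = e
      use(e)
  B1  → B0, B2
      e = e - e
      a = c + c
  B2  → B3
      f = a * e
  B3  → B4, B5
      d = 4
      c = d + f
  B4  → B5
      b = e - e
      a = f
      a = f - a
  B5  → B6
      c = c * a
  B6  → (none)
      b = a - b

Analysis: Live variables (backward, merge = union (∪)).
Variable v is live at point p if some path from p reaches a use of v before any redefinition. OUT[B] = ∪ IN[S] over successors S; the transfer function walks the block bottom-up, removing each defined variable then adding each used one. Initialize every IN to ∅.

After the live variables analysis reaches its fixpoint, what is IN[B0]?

Fixpoint table:
  B0: | IN={a, b, c, d} | OUT={a, b, c, d, e}
  B1: | IN={b, c, d, e} | OUT={a, b, c, d, e}
  B2: | IN={a, b, e} | OUT={a, b, e, f}
  B3: | IN={a, b, e, f} | OUT={a, b, c, e, f}
  B4: | IN={c, e, f} | OUT={a, b, c}
  B5: | IN={a, b, c} | OUT={a, b}
  B6: | IN={a, b} | OUT={}

Merge at B0: OUT[B0] = IN[B1] ⊔ IN[B5] = {a, b, c, d, e}
Applying B0's transfer function to that OUT value gives IN[B0] (row B0 above).

Answer: {a, b, c, d}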